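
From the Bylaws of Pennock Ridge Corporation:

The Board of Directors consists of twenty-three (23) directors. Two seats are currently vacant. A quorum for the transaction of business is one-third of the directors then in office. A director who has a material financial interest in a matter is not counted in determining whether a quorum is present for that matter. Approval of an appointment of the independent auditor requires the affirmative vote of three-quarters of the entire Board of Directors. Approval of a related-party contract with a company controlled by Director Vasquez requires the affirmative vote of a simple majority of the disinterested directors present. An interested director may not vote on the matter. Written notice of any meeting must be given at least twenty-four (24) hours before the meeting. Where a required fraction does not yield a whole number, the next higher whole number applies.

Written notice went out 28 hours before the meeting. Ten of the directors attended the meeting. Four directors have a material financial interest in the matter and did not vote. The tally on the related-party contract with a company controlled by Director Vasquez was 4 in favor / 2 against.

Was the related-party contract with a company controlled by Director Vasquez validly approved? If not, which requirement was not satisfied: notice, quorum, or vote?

Invalid — quorum requirement not satisfied.

Notice: 28 hours given; 24 required (28 ≥ 24). Satisfied.
Quorum: 10 present, but the 4 interested directors do not count, leaving 6. Quorum is 7. Not satisfied.
Vote: the related-party contract with a company controlled by Director Vasquez requires a majority of the disinterested directors present (10 − 4 = 6). A majority of 6 is 4, so 4 affirmative votes are needed; 4 voted in favor. Satisfied. (Moot — without a quorum no business can be validly transacted.)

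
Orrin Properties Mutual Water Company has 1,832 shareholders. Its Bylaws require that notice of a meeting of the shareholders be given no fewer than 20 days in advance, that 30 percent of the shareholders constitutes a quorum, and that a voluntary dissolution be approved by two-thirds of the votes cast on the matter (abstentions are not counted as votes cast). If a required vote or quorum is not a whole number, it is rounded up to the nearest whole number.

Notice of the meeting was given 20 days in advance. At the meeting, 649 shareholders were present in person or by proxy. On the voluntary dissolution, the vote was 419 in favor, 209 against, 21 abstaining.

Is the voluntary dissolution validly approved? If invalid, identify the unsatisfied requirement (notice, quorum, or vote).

Notice: 20 days given; 20 required. Satisfied.
Quorum: 30% of 1,832 = 549.60, rounded up to 550; 649 present. Satisfied.
Vote: requires two-thirds of the votes cast (649 − 21 abstaining = 628); 2/3 of 628 = 418.67, rounded up to 419, so 419 needed; 419 in favor. Satisfied.

Valid — all requirements satisfied.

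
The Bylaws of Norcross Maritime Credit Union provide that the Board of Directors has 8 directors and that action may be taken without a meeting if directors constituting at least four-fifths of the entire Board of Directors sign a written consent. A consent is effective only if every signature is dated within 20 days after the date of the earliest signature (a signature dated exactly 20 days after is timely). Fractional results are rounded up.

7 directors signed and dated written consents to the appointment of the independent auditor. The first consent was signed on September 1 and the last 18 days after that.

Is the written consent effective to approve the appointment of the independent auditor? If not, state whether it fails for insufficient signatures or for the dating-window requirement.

Effective — both the signature and dating-window requirements are satisfied.

Signatures required: at least four-fifths of 8 — 4/5 of 8 = 6.40, rounded up to 7, so 7 needed; 7 signed. Sufficient.
Dating window: the latest signature is 18 days after the earliest; the limit is 20 days. Within the window.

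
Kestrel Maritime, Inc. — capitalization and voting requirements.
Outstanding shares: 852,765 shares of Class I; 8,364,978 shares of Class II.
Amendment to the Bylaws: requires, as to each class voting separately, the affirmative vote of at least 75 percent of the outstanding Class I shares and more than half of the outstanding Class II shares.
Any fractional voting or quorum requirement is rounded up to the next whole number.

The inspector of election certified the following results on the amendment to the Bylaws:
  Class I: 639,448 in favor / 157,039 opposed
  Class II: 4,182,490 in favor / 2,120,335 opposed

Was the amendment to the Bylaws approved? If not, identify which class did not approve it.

Not approved — the Class I shares did not give the required vote.

Class I: 3/4 of 852765 = 639573.75, rounded up to 639574; 639,574 required, 639,448 in favor — not approved.
Class II: a majority of 8364978 is 4182490; 4,182,490 required, 4,182,490 in favor — approved.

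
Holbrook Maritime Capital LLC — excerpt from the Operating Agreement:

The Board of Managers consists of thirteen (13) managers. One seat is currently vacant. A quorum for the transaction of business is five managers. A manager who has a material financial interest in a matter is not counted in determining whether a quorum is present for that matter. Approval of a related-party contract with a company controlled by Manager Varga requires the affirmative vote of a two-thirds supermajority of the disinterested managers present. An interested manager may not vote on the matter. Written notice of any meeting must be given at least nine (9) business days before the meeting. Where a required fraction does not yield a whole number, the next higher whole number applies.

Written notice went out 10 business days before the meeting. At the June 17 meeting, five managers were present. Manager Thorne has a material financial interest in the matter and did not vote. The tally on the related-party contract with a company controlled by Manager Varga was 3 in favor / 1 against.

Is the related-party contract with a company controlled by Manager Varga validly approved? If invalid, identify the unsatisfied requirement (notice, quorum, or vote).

Notice: 10 business days given; 9 required (10 ≥ 9). Satisfied.
Quorum: 5 present, but the 1 interested manager does not count, leaving 4. Quorum is 5. Not satisfied.
Vote: the related-party contract with a company controlled by Manager Varga requires two-thirds of the disinterested managers present (5 − 1 = 4). 2/3 of 4 = 2.67, rounded up to 3, so 3 affirmative votes are needed; 3 voted in favor. Satisfied. (Moot — without a quorum no business can be validly transacted.)

Invalid — quorum requirement not satisfied.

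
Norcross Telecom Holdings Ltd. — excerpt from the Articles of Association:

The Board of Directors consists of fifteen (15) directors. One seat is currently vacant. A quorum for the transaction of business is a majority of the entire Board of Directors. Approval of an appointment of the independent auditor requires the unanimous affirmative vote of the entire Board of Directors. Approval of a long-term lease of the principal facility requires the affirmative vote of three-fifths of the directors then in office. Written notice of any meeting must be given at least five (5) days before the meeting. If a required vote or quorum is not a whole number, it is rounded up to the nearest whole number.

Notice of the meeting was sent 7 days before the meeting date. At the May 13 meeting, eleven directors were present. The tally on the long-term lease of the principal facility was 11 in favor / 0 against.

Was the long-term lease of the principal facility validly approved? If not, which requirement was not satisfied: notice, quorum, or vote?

Notice: 7 days given; 5 required (7 ≥ 5). Satisfied.
Quorum: 11 present; quorum is 8. Satisfied.
Vote: the long-term lease of the principal facility requires three-fifths of the directors then in office (14). 3/5 of 14 = 8.40, rounded up to 9, so 9 affirmative votes are needed; 11 voted in favor. Satisfied.

Valid — all requirements satisfied.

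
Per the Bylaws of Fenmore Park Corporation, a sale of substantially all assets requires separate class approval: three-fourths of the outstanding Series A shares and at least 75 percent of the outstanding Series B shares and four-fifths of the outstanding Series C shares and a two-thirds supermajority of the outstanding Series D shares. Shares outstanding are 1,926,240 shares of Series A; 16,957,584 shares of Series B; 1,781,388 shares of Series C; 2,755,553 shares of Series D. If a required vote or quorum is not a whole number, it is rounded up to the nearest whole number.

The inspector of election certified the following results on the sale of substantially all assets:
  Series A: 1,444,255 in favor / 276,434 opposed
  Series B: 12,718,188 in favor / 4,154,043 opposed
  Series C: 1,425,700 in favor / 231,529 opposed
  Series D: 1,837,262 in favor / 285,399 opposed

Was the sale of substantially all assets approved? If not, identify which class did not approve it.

Series A: 3/4 of 1926240 = 1444680; 1,444,680 required, 1,444,255 in favor — not approved.
Series B: 3/4 of 16957584 = 12718188; 12,718,188 required, 12,718,188 in favor — approved.
Series C: 4/5 of 1781388 = 1425110.40, rounded up to 1425111; 1,425,111 required, 1,425,700 in favor — approved.
Series D: 2/3 of 2755553 = 1837035.33, rounded up to 1837036; 1,837,036 required, 1,837,262 in favor — approved.

Not approved — the Series A shares did not give the required vote.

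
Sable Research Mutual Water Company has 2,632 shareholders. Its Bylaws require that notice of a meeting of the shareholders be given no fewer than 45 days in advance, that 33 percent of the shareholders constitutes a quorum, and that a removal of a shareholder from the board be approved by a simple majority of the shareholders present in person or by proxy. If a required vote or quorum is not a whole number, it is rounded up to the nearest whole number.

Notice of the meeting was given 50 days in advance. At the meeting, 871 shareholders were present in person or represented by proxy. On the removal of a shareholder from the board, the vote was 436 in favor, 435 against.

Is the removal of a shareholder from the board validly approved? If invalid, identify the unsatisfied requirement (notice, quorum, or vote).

Notice: 50 days given; 45 required. Satisfied.
Quorum: 33% of 2,632 = 868.56, rounded up to 869; 871 present. Satisfied.
Vote: requires a majority of those present (871); a majority of 871 is 436, so 436 needed; 436 in favor. Satisfied.

Valid — all requirements satisfied.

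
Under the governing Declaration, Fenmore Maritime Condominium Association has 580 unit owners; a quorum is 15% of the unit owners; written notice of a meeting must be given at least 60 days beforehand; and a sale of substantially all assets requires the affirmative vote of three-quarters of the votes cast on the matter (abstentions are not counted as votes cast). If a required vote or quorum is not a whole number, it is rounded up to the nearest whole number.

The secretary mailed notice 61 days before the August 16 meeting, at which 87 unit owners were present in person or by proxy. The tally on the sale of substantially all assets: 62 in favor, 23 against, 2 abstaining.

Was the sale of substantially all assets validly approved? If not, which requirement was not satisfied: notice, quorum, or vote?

Notice: 61 days given; 60 required. Satisfied.
Quorum: 15% of 580 = 87; 87 present. Satisfied.
Vote: requires three-fourths of the votes cast (87 − 2 abstaining = 85); 3/4 of 85 = 63.75, rounded up to 64, so 64 needed; 62 in favor. Not satisfied.

Invalid — vote requirement not satisfied.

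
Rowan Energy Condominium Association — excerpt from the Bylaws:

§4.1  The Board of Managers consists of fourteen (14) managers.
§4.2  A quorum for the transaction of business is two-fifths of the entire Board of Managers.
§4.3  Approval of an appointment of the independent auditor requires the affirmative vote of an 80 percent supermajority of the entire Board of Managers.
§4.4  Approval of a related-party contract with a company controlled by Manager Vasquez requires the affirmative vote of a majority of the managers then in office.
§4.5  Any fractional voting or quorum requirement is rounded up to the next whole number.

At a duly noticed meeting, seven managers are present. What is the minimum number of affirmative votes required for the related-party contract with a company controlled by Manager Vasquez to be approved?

8

The related-party contract with a company controlled by Manager Vasquez requires a majority of the managers then in office (14).
A majority of 14 is 8.
(Only 7 can vote, so the related-party contract with a company controlled by Manager Vasquez cannot pass at this meeting, but the required vote is still 8.)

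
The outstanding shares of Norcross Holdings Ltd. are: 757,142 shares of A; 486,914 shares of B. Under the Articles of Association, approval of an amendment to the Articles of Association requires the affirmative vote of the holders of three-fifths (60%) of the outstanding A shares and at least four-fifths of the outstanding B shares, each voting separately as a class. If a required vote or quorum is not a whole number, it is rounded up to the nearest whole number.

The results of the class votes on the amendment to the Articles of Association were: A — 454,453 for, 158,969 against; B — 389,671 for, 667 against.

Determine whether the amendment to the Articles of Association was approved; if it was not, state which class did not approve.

A: 3/5 of 757142 = 454285.20, rounded up to 454286; 454,286 required, 454,453 in favor — approved.
B: 4/5 of 486914 = 389531.20, rounded up to 389532; 389,532 required, 389,671 in favor — approved.

Approved — every class gave the required vote.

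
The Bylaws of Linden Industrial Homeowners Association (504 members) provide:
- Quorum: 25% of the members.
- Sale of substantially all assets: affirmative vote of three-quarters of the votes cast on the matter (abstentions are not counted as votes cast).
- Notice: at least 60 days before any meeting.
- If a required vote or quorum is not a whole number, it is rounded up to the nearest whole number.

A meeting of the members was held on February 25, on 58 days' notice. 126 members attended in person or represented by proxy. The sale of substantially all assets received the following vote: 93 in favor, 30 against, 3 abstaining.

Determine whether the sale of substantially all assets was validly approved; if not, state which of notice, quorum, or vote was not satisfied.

Invalid — notice requirement not satisfied.

Notice: 58 days given; 60 required. Not satisfied.
Quorum: 25% of 504 = 126; 126 present. Satisfied.
Vote: requires three-fourths of the votes cast (126 − 3 abstaining = 123); 3/4 of 123 = 92.25, rounded up to 93, so 93 needed; 93 in favor. Satisfied.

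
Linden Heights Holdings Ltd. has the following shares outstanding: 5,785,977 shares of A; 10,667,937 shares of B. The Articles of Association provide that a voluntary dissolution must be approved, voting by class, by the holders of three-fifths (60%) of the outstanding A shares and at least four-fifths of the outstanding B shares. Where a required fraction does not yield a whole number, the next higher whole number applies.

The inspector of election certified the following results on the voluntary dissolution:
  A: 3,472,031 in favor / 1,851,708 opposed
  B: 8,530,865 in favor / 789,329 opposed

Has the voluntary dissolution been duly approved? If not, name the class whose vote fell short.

A: 3/5 of 5785977 = 3471586.20, rounded up to 3471587; 3,471,587 required, 3,472,031 in favor — approved.
B: 4/5 of 10667937 = 8534349.60, rounded up to 8534350; 8,534,350 required, 8,530,865 in favor — not approved.

Not approved — the B shares did not give the required vote.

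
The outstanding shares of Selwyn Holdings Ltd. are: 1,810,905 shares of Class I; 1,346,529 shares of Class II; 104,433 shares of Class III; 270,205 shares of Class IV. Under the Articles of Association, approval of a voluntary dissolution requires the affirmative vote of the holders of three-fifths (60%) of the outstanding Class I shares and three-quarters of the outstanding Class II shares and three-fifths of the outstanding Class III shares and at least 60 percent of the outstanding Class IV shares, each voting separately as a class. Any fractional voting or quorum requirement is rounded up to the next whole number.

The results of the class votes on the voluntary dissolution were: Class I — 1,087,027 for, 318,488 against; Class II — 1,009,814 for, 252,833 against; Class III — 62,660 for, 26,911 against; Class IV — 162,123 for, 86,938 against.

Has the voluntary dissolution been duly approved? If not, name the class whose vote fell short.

Class I: 3/5 of 1810905 = 1086543; 1,086,543 required, 1,087,027 in favor — approved.
Class II: 3/4 of 1346529 = 1009896.75, rounded up to 1009897; 1,009,897 required, 1,009,814 in favor — not approved.
Class III: 3/5 of 104433 = 62659.80, rounded up to 62660; 62,660 required, 62,660 in favor — approved.
Class IV: 3/5 of 270205 = 162123; 162,123 required, 162,123 in favor — approved.

Not approved — the Class II shares did not give the required vote.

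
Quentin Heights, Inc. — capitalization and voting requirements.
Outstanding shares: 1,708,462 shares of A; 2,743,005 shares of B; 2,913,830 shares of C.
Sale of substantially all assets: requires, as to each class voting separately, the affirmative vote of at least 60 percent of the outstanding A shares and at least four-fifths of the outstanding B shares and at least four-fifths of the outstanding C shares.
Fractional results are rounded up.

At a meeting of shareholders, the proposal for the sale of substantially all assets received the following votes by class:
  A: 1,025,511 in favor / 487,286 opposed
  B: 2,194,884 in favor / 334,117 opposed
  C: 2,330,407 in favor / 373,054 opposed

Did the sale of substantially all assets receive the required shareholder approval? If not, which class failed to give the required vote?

Not approved — the C shares did not give the required vote.

A: 3/5 of 1708462 = 1025077.20, rounded up to 1025078; 1,025,078 required, 1,025,511 in favor — approved.
B: 4/5 of 2743005 = 2194404; 2,194,404 required, 2,194,884 in favor — approved.
C: 4/5 of 2913830 = 2331064; 2,331,064 required, 2,330,407 in favor — not approved.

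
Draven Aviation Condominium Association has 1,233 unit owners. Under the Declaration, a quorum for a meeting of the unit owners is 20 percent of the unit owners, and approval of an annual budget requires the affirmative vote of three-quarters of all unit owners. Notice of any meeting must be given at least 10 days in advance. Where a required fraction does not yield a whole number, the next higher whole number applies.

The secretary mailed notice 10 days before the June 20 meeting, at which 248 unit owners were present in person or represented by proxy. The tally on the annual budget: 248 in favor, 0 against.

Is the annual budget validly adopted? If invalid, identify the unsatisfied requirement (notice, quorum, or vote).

Invalid — vote requirement not satisfied.

Notice: 10 days given; 10 required. Satisfied.
Quorum: 20% of 1,233 = 246.60, rounded up to 247; 248 present. Satisfied.
Vote: requires three-fourths of all unit owners (1,233); 3/4 of 1233 = 924.75, rounded up to 925, so 925 needed; 248 in favor. Not satisfied.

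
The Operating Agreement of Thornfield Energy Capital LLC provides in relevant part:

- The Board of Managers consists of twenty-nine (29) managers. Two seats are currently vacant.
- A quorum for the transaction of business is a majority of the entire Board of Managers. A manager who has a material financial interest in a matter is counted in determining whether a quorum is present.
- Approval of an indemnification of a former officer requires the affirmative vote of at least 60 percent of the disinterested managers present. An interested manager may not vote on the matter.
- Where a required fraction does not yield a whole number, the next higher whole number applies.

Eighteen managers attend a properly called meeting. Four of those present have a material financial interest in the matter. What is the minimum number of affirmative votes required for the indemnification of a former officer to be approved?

9

The indemnification of a former officer requires three-fifths of the disinterested managers present (18 − 4 = 14).
3/5 of 14 = 8.40, rounded up to 9.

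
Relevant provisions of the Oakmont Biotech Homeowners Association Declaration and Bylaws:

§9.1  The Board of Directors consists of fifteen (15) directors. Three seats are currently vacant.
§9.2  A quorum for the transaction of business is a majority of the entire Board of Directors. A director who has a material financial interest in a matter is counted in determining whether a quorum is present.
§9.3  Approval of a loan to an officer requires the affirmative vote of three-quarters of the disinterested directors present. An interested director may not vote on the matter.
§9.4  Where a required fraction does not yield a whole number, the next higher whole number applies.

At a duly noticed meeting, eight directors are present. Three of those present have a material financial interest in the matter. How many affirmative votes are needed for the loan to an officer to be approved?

The loan to an officer requires three-fourths of the disinterested directors present (8 − 3 = 5).
3/4 of 5 = 3.75, rounded up to 4.

4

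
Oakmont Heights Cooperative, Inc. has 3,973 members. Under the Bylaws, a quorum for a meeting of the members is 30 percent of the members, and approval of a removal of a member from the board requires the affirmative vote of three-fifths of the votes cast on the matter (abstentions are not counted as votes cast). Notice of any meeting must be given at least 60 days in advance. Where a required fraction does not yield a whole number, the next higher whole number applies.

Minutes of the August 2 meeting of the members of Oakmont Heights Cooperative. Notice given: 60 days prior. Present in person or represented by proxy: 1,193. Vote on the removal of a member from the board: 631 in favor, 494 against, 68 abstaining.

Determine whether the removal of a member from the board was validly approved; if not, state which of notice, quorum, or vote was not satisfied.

Invalid — vote requirement not satisfied.

Notice: 60 days given; 60 required. Satisfied.
Quorum: 30% of 3,973 = 1,191.90, rounded up to 1,192; 1,193 present. Satisfied.
Vote: requires three-fifths of the votes cast (1,193 − 68 abstaining = 1,125); 3/5 of 1125 = 675, so 675 needed; 631 in favor. Not satisfied.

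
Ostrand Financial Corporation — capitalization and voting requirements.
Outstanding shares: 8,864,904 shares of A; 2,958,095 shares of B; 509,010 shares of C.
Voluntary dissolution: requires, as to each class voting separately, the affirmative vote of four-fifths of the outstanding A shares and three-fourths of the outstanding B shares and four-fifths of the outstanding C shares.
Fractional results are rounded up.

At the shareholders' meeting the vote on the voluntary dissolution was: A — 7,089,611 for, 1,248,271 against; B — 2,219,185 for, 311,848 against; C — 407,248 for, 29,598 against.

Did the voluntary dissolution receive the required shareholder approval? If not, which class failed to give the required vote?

Not approved — the A shares did not give the required vote.

A: 4/5 of 8864904 = 7091923.20, rounded up to 7091924; 7,091,924 required, 7,089,611 in favor — not approved.
B: 3/4 of 2958095 = 2218571.25, rounded up to 2218572; 2,218,572 required, 2,219,185 in favor — approved.
C: 4/5 of 509010 = 407208; 407,208 required, 407,248 in favor — approved.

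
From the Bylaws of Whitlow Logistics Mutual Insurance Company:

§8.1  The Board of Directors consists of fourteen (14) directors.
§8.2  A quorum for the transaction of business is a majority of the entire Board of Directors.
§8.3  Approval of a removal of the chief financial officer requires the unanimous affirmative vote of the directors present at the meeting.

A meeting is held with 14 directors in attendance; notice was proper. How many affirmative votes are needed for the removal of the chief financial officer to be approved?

The removal of the chief financial officer requires the unanimous vote of the directors present (14).
Unanimous means all 14.

14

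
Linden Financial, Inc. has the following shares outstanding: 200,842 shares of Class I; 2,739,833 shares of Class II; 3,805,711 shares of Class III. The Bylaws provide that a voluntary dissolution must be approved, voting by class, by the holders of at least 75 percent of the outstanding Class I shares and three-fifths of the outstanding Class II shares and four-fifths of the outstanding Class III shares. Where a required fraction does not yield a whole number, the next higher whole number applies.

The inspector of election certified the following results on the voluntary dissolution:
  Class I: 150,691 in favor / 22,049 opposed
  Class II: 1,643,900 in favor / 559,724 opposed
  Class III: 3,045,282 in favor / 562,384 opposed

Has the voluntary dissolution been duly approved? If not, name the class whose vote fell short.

Approved — every class gave the required vote.

Class I: 3/4 of 200842 = 150631.50, rounded up to 150632; 150,632 required, 150,691 in favor — approved.
Class II: 3/5 of 2739833 = 1643899.80, rounded up to 1643900; 1,643,900 required, 1,643,900 in favor — approved.
Class III: 4/5 of 3805711 = 3044568.80, rounded up to 3044569; 3,044,569 required, 3,045,282 in favor — approved.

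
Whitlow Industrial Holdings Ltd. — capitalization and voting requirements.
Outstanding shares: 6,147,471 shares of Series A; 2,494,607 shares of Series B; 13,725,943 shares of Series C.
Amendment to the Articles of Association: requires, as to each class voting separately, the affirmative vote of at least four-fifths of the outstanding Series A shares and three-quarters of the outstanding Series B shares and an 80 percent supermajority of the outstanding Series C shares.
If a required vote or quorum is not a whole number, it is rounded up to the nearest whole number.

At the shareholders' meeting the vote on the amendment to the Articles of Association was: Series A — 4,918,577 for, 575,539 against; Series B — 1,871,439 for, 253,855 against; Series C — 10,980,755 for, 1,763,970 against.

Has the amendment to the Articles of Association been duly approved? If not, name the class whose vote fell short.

Approved — every class gave the required vote.

Series A: 4/5 of 6147471 = 4917976.80, rounded up to 4917977; 4,917,977 required, 4,918,577 in favor — approved.
Series B: 3/4 of 2494607 = 1870955.25, rounded up to 1870956; 1,870,956 required, 1,871,439 in favor — approved.
Series C: 4/5 of 13725943 = 10980754.40, rounded up to 10980755; 10,980,755 required, 10,980,755 in favor — approved.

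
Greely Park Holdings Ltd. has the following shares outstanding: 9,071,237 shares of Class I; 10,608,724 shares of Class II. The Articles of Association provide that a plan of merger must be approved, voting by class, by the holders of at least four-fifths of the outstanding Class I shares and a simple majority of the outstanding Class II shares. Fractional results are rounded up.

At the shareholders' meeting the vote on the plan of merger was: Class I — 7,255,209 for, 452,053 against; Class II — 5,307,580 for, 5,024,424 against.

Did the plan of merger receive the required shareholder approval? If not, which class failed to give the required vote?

Not approved — the Class I shares did not give the required vote.

Class I: 4/5 of 9071237 = 7256989.60, rounded up to 7256990; 7,256,990 required, 7,255,209 in favor — not approved.
Class II: a majority of 10608724 is 5304363; 5,304,363 required, 5,307,580 in favor — approved.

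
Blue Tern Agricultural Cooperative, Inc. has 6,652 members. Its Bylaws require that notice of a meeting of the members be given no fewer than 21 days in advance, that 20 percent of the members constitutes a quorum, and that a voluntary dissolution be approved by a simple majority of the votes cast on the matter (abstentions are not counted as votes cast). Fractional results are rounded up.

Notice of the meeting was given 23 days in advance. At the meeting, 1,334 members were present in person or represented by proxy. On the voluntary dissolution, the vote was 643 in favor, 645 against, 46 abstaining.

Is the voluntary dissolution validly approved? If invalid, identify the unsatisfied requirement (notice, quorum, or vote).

Notice: 23 days given; 21 required. Satisfied.
Quorum: 20% of 6,652 = 1,330.40, rounded up to 1,331; 1,334 present. Satisfied.
Vote: requires a majority of the votes cast (1,334 − 46 abstaining = 1,288); a majority of 1288 is 645, so 645 needed; 643 in favor. Not satisfied.

Invalid — vote requirement not satisfied.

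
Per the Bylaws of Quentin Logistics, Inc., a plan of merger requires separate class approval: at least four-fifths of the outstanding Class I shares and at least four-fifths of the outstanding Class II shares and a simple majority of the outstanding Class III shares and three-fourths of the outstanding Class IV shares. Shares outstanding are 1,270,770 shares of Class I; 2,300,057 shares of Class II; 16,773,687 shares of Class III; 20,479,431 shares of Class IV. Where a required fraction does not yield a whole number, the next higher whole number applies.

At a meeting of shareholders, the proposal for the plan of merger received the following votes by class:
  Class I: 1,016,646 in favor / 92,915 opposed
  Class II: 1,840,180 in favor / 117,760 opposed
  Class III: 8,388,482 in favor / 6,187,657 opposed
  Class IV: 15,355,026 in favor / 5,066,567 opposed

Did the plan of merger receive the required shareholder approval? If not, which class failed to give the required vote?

Not approved — the Class IV shares did not give the required vote.

Class I: 4/5 of 1270770 = 1016616; 1,016,616 required, 1,016,646 in favor — approved.
Class II: 4/5 of 2300057 = 1840045.60, rounded up to 1840046; 1,840,046 required, 1,840,180 in favor — approved.
Class III: a majority of 16773687 is 8386844; 8,386,844 required, 8,388,482 in favor — approved.
Class IV: 3/4 of 20479431 = 15359573.25, rounded up to 15359574; 15,359,574 required, 15,355,026 in favor — not approved.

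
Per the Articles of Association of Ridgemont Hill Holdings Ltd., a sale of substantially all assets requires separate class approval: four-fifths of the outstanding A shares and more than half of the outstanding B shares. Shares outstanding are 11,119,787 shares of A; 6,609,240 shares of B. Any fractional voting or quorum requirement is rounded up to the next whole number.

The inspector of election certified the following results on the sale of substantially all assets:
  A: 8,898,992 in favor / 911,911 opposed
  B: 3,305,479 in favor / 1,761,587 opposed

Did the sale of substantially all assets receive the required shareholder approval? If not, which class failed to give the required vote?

A: 4/5 of 11119787 = 8895829.60, rounded up to 8895830; 8,895,830 required, 8,898,992 in favor — approved.
B: a majority of 6609240 is 3304621; 3,304,621 required, 3,305,479 in favor — approved.

Approved — every class gave the required vote.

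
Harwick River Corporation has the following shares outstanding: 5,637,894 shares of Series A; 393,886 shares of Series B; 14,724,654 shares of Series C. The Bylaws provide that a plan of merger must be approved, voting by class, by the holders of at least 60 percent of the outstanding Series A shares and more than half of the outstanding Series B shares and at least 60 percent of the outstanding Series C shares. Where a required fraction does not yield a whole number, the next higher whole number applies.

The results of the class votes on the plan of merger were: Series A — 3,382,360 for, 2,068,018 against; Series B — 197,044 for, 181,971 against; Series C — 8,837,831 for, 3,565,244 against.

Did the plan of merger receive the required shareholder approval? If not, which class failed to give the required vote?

Not approved — the Series A shares did not give the required vote.

Series A: 3/5 of 5637894 = 3382736.40, rounded up to 3382737; 3,382,737 required, 3,382,360 in favor — not approved.
Series B: a majority of 393886 is 196944; 196,944 required, 197,044 in favor — approved.
Series C: 3/5 of 14724654 = 8834792.40, rounded up to 8834793; 8,834,793 required, 8,837,831 in favor — approved.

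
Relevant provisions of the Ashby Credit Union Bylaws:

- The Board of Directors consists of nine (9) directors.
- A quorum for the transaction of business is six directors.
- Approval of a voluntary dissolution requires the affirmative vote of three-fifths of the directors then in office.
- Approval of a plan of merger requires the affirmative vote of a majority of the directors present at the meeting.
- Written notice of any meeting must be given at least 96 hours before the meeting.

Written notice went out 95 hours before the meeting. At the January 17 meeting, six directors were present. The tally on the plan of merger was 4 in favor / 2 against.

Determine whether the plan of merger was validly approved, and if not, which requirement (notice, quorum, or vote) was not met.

Invalid — notice requirement not satisfied.

Notice: 95 hours given; 96 required (95 < 96). Not satisfied.
Quorum: 6 present; quorum is 6. Satisfied.
Vote: the plan of merger requires a majority of the directors present (6). A majority of 6 is 4, so 4 affirmative votes are needed; 4 voted in favor. Satisfied.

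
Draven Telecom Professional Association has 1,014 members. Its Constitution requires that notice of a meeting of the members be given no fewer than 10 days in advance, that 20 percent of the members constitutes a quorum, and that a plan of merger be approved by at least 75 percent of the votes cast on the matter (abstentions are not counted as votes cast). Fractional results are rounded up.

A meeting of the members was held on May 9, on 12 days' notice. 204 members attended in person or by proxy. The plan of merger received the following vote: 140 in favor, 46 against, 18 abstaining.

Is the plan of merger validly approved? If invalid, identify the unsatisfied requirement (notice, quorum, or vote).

Valid — all requirements satisfied.

Notice: 12 days given; 10 required. Satisfied.
Quorum: 20% of 1,014 = 202.80, rounded up to 203; 204 present. Satisfied.
Vote: requires three-fourths of the votes cast (204 − 18 abstaining = 186); 3/4 of 186 = 139.50, rounded up to 140, so 140 needed; 140 in favor. Satisfied.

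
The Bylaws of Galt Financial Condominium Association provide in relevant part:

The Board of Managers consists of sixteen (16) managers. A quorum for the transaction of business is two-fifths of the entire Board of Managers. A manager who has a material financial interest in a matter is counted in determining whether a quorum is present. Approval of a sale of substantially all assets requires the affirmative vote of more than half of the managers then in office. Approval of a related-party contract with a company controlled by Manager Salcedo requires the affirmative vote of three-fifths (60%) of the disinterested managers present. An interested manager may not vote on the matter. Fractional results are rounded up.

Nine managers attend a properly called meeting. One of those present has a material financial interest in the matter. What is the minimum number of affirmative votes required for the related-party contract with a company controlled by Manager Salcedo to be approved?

5

The related-party contract with a company controlled by Manager Salcedo requires three-fifths of the disinterested managers present (9 − 1 = 8).
3/5 of 8 = 4.80, rounded up to 5.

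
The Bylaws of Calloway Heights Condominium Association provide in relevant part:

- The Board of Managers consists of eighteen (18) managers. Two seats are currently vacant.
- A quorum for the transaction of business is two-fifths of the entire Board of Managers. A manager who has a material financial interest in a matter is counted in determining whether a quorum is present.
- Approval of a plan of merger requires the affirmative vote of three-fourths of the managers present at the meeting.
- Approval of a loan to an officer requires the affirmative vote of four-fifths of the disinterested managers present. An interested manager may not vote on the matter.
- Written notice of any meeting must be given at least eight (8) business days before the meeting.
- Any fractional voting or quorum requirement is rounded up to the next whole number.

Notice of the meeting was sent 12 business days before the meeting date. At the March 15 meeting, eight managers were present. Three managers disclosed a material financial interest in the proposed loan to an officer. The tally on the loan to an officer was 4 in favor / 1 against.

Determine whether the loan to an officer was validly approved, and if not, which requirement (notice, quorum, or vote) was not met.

Notice: 12 business days given; 8 required (12 ≥ 8). Satisfied.
Quorum: 8 present (interested managers count toward quorum); quorum is 8. Satisfied.
Vote: the loan to an officer requires four-fifths of the disinterested managers present (8 − 3 = 5). 4/5 of 5 = 4, so 4 affirmative votes are needed; 4 voted in favor. Satisfied.

Valid — all requirements satisfied.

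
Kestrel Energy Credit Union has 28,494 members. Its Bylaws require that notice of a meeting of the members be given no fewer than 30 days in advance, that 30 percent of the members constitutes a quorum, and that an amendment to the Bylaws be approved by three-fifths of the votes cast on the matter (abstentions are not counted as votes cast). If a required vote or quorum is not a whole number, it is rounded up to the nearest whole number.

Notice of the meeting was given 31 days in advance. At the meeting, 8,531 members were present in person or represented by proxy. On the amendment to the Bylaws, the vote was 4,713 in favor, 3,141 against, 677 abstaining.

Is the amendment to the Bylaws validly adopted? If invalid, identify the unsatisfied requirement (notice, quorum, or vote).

Invalid — quorum requirement not satisfied.

Notice: 31 days given; 30 required. Satisfied.
Quorum: 30% of 28,494 = 8,548.20, rounded up to 8,549; 8,531 present. Not satisfied.
Vote: requires three-fifths of the votes cast (8,531 − 677 abstaining = 7,854); 3/5 of 7854 = 4712.40, rounded up to 4713, so 4,713 needed; 4,713 in favor. Satisfied.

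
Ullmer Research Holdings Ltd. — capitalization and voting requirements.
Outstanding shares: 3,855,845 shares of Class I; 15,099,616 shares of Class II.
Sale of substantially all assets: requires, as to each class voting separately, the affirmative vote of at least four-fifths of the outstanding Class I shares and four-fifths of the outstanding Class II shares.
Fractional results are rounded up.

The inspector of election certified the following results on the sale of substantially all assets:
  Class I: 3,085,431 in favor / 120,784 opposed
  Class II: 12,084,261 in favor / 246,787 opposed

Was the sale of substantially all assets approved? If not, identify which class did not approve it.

Approved — every class gave the required vote.

Class I: 4/5 of 3855845 = 3084676; 3,084,676 required, 3,085,431 in favor — approved.
Class II: 4/5 of 15099616 = 12079692.80, rounded up to 12079693; 12,079,693 required, 12,084,261 in favor — approved.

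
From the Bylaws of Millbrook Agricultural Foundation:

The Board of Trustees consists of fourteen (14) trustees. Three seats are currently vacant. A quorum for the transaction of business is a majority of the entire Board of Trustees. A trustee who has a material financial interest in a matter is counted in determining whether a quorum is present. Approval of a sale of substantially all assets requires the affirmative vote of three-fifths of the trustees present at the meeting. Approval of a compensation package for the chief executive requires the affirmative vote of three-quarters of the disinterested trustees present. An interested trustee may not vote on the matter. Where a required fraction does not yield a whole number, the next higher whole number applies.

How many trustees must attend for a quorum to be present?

8

A majority of 14 is 8.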